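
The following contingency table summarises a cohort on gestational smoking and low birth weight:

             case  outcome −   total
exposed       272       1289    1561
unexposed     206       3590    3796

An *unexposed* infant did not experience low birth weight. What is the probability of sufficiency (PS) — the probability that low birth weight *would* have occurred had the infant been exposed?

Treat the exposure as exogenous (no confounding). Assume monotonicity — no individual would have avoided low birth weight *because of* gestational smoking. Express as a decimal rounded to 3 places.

PS ≈ 0.127

p₁ = P(outcome | exposed) = 272/1561 = 0.17425
p₀ = P(outcome | unexposed) = 206/3796 = 0.054268
Under exogeneity and monotonicity, PS = (p₁ − p₀)/(1 − p₀).
PS = (0.17425 − 0.054268) / 0.94573 ≈ 0.1269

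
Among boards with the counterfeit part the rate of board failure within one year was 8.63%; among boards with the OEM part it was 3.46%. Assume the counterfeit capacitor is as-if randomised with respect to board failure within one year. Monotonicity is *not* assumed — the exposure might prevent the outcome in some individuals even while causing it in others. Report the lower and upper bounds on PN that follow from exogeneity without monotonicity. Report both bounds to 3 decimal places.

p₁ = 0.0863, p₀ = 0.0346.
Under exogeneity alone the bounds on PN are max{0,(p₁−p₀)/p₁} ≤ PN ≤ min{1,(1−p₀)/p₁}.
  lower = (p₁ − p₀)/p₁ = 0.0517 / 0.0863 ≈ 0.5991
  upper = min{1, (1 − p₀)/p₁} = 0.9654 / 0.0863 ≈ 11.1866 → capped at 1

0.599 ≤ PN ≤ 1.000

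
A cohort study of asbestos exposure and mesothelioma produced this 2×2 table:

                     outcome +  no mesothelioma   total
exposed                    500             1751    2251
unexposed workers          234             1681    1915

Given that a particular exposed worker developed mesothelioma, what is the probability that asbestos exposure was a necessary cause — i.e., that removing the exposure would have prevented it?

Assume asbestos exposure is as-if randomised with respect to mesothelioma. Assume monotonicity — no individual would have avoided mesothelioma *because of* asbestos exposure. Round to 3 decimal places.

PN ≈ 0.450

p₁ = P(outcome | exposed) = 500/2251 = 0.22212
p₀ = P(outcome | unexposed) = 234/1915 = 0.12219
Under exogeneity and monotonicity, PN = (p₁ − p₀) / p₁.
PN = (0.22212 − 0.12219) / 0.22212 = 0.09993 / 0.22212 ≈ 0.4499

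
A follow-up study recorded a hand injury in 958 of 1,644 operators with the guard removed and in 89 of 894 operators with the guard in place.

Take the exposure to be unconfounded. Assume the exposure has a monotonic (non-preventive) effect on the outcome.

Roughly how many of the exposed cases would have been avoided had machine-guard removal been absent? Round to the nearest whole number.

p₁ = P(outcome | exposed) = 958/1644 = 0.58273
p₀ = P(outcome | unexposed) = 89/894 = 0.099553
PN = (p₁ − p₀)/p₁ = (0.58273 − 0.099553) / 0.58273 ≈ 0.82916.
Attributable cases ≈ PN × (exposed cases) = 0.82916 × 958 ≈ 794.34.

about 794 cases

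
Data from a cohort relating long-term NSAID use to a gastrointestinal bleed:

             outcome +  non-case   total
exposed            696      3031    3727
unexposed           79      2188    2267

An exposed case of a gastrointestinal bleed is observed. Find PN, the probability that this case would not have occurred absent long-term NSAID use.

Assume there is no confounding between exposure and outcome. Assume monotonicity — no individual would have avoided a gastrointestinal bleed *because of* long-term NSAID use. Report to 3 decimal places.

PN ≈ 0.813

p₁ = P(outcome | exposed) = 696/3727 = 0.18675
p₀ = P(outcome | unexposed) = 79/2267 = 0.034848
Under exogeneity and monotonicity, PN = (p₁ − p₀)/p₁.
PN = (0.18675 − 0.034848) / 0.18675 ≈ 0.8134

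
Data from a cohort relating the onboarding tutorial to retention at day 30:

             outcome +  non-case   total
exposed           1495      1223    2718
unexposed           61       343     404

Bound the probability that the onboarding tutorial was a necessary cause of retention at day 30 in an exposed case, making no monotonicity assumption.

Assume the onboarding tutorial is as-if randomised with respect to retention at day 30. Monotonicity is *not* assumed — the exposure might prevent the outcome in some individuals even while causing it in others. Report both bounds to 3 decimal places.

0.725 ≤ PN ≤ 1.000

p₁ = P(outcome | exposed) = 1495/2718 = 0.55004
p₀ = P(outcome | unexposed) = 61/404 = 0.15099
Under exogeneity alone the bounds on PN are max{0,(p₁−p₀)/p₁} ≤ PN ≤ min{1,(1−p₀)/p₁}.
  lower = (p₁ − p₀)/p₁ = 0.39905 / 0.55004 ≈ 0.7255
  upper = min{1, (1 − p₀)/p₁} = 0.84901 / 0.55004 ≈ 1.5436 → capped at 1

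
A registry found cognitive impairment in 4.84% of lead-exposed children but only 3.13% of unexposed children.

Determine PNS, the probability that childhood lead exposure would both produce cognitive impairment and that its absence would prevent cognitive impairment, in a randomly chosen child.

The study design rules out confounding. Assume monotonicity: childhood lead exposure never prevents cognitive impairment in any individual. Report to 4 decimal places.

p₁ = 0.0484, p₀ = 0.0313.
Under exogeneity and monotonicity, PNS = p₁ − p₀.
PNS = 0.0484 − 0.0313 = 0.0171

PNS ≈ 0.0171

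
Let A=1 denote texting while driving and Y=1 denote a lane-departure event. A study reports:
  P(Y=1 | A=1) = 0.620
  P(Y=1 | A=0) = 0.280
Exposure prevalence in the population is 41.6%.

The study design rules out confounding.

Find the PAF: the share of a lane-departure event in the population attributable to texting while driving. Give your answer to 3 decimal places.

Let p₁ = 0.62, p₀ = 0.28.
Overall risk P(Y=1) = π·p₁ + (1−π)·p₀ = 0.416×0.62 + 0.584×0.28 = 0.42144.
Under exogeneity, PAF = [P(Y=1) − p₀] / P(Y=1).
PAF = (0.42144 − 0.28) / 0.42144 ≈ 0.3356

PAF ≈ 0.336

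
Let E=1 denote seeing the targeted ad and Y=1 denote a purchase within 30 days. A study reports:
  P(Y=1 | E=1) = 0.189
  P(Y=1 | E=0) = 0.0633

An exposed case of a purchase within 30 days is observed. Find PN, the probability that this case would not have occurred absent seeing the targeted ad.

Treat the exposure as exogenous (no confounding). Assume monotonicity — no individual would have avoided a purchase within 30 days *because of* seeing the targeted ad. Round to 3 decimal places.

PN ≈ 0.665

Let p₁ = 0.189, p₀ = 0.0633.
Under exogeneity and monotonicity, PN = (p₁ − p₀) / p₁.
PN = (0.189 − 0.0633) / 0.189 = 0.1257 / 0.189 ≈ 0.6651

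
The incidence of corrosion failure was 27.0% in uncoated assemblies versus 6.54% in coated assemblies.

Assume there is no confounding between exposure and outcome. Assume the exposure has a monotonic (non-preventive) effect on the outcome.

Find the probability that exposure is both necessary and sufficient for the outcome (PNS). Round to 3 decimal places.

PNS ≈ 0.205

p₁ = 0.27, p₀ = 0.0654.
Under exogeneity and monotonicity, PNS = p₁ − p₀.
PNS = 0.27 − 0.0654 = 0.2046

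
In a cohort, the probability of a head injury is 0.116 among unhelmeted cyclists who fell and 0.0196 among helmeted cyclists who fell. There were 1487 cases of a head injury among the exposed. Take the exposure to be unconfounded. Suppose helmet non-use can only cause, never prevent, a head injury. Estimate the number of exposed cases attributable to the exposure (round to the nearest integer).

Let p₁ = 0.116, p₀ = 0.0196.
PN = (p₁ − p₀)/p₁ = (0.116 − 0.0196) / 0.116 ≈ 0.83103.
Attributable cases ≈ PN × (exposed cases) = 0.83103 × 1487 ≈ 1235.75.

about 1236 cases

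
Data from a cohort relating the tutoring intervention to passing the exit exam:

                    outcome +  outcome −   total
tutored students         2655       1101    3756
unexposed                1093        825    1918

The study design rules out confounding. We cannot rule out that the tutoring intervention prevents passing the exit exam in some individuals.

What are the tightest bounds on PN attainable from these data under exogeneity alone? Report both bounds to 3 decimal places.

p₁ = P(outcome | exposed) = 2655/3756 = 0.70687
p₀ = P(outcome | unexposed) = 1093/1918 = 0.56986
Under exogeneity alone the bounds on PN are max{0,(p₁−p₀)/p₁} ≤ PN ≤ min{1,(1−p₀)/p₁}.
  lower = (p₁ − p₀)/p₁ = 0.137 / 0.70687 ≈ 0.1938
  upper = min{1, (1 − p₀)/p₁} = 0.43014 / 0.70687 ≈ 0.6085

0.194 ≤ PN ≤ 0.609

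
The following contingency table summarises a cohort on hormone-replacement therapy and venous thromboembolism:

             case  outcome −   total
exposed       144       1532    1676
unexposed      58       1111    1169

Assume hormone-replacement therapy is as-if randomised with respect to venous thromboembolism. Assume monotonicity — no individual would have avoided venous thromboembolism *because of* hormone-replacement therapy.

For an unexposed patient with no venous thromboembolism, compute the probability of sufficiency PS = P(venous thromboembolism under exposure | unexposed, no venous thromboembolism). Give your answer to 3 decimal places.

PS ≈ 0.038

p₁ = P(outcome | exposed) = 144/1676 = 0.085919
p₀ = P(outcome | unexposed) = 58/1169 = 0.049615
Under exogeneity and monotonicity, PS = (p₁ − p₀)/(1 − p₀).
PS = (0.085919 − 0.049615) / 0.95038 ≈ 0.0382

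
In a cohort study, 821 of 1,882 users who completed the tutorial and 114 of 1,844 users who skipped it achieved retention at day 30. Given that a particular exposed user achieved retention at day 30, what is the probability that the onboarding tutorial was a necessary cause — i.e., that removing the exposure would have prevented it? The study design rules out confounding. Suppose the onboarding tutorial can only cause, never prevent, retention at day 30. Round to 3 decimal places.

p₁ = P(outcome | exposed) = 821/1882 = 0.43624
p₀ = P(outcome | unexposed) = 114/1844 = 0.061822
Under exogeneity and monotonicity, PN = (p₁ − p₀) / p₁.
PN = (0.43624 − 0.061822) / 0.43624 = 0.37442 / 0.43624 ≈ 0.8583

PN ≈ 0.858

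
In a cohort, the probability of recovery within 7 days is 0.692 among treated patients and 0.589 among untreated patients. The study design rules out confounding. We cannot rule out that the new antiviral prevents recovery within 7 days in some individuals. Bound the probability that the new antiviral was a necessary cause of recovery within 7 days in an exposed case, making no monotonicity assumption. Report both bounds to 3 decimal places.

Let p₁ = 0.692, p₀ = 0.589.
Under exogeneity alone the bounds on PN are max{0,(p₁−p₀)/p₁} ≤ PN ≤ min{1,(1−p₀)/p₁}.
  lower = (p₁ − p₀)/p₁ = 0.103 / 0.692 ≈ 0.1488
  upper = min{1, (1 − p₀)/p₁} = 0.411 / 0.692 ≈ 0.5939

0.149 ≤ PN ≤ 0.594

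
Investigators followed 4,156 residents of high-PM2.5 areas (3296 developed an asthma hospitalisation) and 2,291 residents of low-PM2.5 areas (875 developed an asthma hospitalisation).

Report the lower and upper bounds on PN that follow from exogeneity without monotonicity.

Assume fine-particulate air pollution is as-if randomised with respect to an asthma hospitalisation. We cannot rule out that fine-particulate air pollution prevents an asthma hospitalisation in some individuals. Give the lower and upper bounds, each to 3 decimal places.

0.518 ≤ PN ≤ 0.779

p₁ = P(outcome | exposed) = 3296/4156 = 0.79307
p₀ = P(outcome | unexposed) = 875/2291 = 0.38193
Under exogeneity alone the bounds on PN are max{0,(p₁−p₀)/p₁} ≤ PN ≤ min{1,(1−p₀)/p₁}.
  lower = (p₁ − p₀)/p₁ = 0.41114 / 0.79307 ≈ 0.5184
  upper = min{1, (1 − p₀)/p₁} = 0.61807 / 0.79307 ≈ 0.7793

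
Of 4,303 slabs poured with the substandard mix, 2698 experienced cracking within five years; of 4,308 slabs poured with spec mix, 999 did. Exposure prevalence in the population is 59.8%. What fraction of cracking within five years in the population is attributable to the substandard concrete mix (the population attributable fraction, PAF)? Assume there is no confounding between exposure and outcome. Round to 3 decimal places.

PAF ≈ 0.505

p₁ = P(outcome | exposed) = 2698/4303 = 0.627
p₀ = P(outcome | unexposed) = 999/4308 = 0.23189
Overall risk P(Y=1) = π·p₁ + (1−π)·p₀ = 0.598×0.627 + 0.402×0.23189 = 0.46817.
Under exogeneity, PAF = [P(Y=1) − p₀] / P(Y=1).
PAF = (0.46817 − 0.23189) / 0.46817 ≈ 0.5047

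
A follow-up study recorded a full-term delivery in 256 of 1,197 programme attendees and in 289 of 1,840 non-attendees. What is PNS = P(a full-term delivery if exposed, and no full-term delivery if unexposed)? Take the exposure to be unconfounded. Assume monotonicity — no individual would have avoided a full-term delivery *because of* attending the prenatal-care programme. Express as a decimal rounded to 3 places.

PNS ≈ 0.057

p₁ = P(outcome | exposed) = 256/1197 = 0.21387
p₀ = P(outcome | unexposed) = 289/1840 = 0.15707
Under exogeneity and monotonicity, PNS = p₁ − p₀.
PNS = 0.21387 − 0.15707 = 0.056803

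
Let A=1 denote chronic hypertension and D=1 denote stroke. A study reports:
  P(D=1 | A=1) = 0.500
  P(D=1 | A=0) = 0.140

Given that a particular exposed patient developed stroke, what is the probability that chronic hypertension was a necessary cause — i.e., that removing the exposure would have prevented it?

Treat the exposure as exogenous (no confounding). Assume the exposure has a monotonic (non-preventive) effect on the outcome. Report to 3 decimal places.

PN ≈ 0.720

Let p₁ = 0.5, p₀ = 0.14.
Under exogeneity and monotonicity, PN = (p₁ − p₀) / p₁.
PN = (0.5 − 0.14) / 0.5 = 0.36 / 0.5 ≈ 0.7200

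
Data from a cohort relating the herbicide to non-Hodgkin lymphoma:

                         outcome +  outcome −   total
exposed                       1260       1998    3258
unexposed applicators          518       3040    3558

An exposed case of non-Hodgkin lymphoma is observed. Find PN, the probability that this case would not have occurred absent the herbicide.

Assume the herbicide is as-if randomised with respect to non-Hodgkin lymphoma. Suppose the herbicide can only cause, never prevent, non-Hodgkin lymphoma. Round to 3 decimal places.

PN ≈ 0.624

p₁ = P(outcome | exposed) = 1260/3258 = 0.38674
p₀ = P(outcome | unexposed) = 518/3558 = 0.14559
Under exogeneity and monotonicity, PN = (p₁ − p₀)/p₁.
PN = (0.38674 − 0.14559) / 0.38674 ≈ 0.6236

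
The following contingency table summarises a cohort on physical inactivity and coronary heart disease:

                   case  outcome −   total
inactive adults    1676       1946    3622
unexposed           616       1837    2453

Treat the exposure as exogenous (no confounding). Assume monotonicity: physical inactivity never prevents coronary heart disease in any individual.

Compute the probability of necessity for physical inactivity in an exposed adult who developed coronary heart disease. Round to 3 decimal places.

PN ≈ 0.457

p₁ = P(outcome | exposed) = 1676/3622 = 0.46273
p₀ = P(outcome | unexposed) = 616/2453 = 0.25112
Under exogeneity and monotonicity, PN = (p₁ − p₀)/p₁.
PN = (0.46273 − 0.25112) / 0.46273 ≈ 0.4573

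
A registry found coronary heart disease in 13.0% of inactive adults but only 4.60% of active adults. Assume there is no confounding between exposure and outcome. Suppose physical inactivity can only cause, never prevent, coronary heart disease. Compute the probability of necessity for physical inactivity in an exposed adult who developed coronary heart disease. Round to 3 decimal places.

p₁ = 0.13, p₀ = 0.046.
Under exogeneity and monotonicity, PN = (p₁ − p₀) / p₁.
PN = (0.13 − 0.046) / 0.13 = 0.084 / 0.13 ≈ 0.6462

PN ≈ 0.646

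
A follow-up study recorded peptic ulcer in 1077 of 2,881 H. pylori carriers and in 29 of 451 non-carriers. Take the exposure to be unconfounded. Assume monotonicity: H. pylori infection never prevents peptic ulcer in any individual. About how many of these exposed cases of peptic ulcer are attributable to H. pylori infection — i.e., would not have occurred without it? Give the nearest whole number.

p₁ = P(outcome | exposed) = 1077/2881 = 0.37383
p₀ = P(outcome | unexposed) = 29/451 = 0.064302
PN = (p₁ − p₀)/p₁ = (0.37383 − 0.064302) / 0.37383 ≈ 0.82799.
Attributable cases ≈ PN × (exposed cases) = 0.82799 × 1077 ≈ 891.75.

about 892 cases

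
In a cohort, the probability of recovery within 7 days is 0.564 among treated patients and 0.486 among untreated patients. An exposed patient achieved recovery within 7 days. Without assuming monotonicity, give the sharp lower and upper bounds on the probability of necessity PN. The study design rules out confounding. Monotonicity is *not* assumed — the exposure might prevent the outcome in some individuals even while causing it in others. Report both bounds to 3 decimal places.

0.138 ≤ PN ≤ 0.911

Let p₁ = 0.564, p₀ = 0.486.
Under exogeneity alone the bounds on PN are max{0,(p₁−p₀)/p₁} ≤ PN ≤ min{1,(1−p₀)/p₁}.
  lower = (p₁ − p₀)/p₁ = 0.078 / 0.564 ≈ 0.1383
  upper = min{1, (1 − p₀)/p₁} = 0.514 / 0.564 ≈ 0.9113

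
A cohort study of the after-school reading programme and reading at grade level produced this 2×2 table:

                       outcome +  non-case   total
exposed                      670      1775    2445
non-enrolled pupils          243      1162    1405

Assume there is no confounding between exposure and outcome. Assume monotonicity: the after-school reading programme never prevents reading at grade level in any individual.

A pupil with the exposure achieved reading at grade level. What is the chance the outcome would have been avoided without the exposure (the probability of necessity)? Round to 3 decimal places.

p₁ = P(outcome | exposed) = 670/2445 = 0.27403
p₀ = P(outcome | unexposed) = 243/1405 = 0.17295
Under exogeneity and monotonicity, PN = (p₁ − p₀) / p₁.
PN = (0.27403 − 0.17295) / 0.27403 = 0.10107 / 0.27403 ≈ 0.3688

PN ≈ 0.369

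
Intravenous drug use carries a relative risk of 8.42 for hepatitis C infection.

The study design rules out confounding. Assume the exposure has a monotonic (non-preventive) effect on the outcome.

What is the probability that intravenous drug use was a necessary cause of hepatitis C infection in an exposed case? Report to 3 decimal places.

Under exogeneity and monotonicity, PN = (RR − 1) / RR = 1 − 1/RR.
PN = (8.42 − 1) / 8.42 = 7.42 / 8.42 ≈ 0.8812

PN ≈ 0.881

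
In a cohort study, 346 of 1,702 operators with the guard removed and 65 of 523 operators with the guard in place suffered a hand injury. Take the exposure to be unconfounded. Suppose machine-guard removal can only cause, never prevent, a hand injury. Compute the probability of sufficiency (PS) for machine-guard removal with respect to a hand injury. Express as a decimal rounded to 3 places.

PS ≈ 0.090

p₁ = P(outcome | exposed) = 346/1702 = 0.20329
p₀ = P(outcome | unexposed) = 65/523 = 0.12428
Under exogeneity and monotonicity, PS = (p₁ − p₀) / (1 − p₀).
PS = (0.20329 − 0.12428) / (1 − 0.12428) = 0.079007 / 0.87572 ≈ 0.0902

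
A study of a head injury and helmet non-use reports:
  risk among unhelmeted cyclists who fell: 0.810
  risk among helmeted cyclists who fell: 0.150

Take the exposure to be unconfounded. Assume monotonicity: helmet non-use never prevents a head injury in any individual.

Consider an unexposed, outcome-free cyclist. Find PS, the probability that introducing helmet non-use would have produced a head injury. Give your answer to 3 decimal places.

Let p₁ = 0.81, p₀ = 0.15.
Under exogeneity and monotonicity, PS = (p₁ − p₀) / (1 − p₀).
PS = (0.81 − 0.15) / (1 − 0.15) = 0.66 / 0.85 ≈ 0.7765

PS ≈ 0.776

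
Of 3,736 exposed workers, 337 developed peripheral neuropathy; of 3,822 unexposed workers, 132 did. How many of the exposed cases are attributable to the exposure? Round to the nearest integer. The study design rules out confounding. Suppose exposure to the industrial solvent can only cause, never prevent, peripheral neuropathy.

about 208 cases

p₁ = P(outcome | exposed) = 337/3736 = 0.090203
p₀ = P(outcome | unexposed) = 132/3822 = 0.034537
PN = (p₁ − p₀)/p₁ = (0.090203 − 0.034537) / 0.090203 ≈ 0.61712.
Attributable cases ≈ PN × (exposed cases) = 0.61712 × 337 ≈ 207.97.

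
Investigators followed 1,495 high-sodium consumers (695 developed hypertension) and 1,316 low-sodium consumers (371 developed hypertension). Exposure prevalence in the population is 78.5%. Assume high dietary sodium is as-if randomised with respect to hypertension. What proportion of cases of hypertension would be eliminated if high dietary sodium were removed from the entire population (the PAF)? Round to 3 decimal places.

PAF ≈ 0.338

p₁ = P(outcome | exposed) = 695/1495 = 0.46488
p₀ = P(outcome | unexposed) = 371/1316 = 0.28191
Overall risk P(Y=1) = π·p₁ + (1−π)·p₀ = 0.785×0.46488 + 0.215×0.28191 = 0.42554.
Under exogeneity, PAF = [P(Y=1) − p₀] / P(Y=1).
PAF = (0.42554 − 0.28191) / 0.42554 ≈ 0.3375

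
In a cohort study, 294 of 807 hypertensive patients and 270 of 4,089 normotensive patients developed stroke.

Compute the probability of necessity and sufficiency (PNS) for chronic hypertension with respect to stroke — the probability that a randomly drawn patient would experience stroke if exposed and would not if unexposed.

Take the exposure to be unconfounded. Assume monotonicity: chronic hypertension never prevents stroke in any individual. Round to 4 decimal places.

PNS ≈ 0.2983

p₁ = P(outcome | exposed) = 294/807 = 0.36431
p₀ = P(outcome | unexposed) = 270/4089 = 0.066031
Under exogeneity and monotonicity, PNS = p₁ − p₀.
PNS = 0.36431 − 0.066031 = 0.29828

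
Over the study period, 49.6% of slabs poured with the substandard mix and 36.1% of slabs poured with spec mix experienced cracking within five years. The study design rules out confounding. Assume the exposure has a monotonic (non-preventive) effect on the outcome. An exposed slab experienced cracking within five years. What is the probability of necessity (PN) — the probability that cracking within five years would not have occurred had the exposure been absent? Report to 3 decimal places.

p₁ = 0.496, p₀ = 0.361.
Under exogeneity and monotonicity, PN = (p₁ − p₀) / p₁.
PN = (0.496 − 0.361) / 0.496 = 0.135 / 0.496 ≈ 0.2722

PN ≈ 0.272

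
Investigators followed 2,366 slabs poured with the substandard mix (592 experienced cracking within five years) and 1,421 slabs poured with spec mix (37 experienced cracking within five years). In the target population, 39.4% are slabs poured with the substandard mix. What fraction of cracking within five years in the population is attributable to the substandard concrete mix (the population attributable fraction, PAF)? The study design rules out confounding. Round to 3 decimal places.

p₁ = P(outcome | exposed) = 592/2366 = 0.25021
p₀ = P(outcome | unexposed) = 37/1421 = 0.026038
Overall risk P(Y=1) = π·p₁ + (1−π)·p₀ = 0.394×0.25021 + 0.606×0.026038 = 0.11436.
Under exogeneity, PAF = [P(Y=1) − p₀] / P(Y=1).
PAF = (0.11436 − 0.026038) / 0.11436 ≈ 0.7723

PAF ≈ 0.772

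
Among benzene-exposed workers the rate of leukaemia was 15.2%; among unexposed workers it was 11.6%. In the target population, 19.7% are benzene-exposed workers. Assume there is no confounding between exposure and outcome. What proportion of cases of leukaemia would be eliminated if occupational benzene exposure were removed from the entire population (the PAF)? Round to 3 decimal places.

p₁ = 0.152, p₀ = 0.116.
Overall risk P(Y=1) = π·p₁ + (1−π)·p₀ = 0.197×0.152 + 0.803×0.116 = 0.12309.
Under exogeneity, PAF = [P(Y=1) − p₀] / P(Y=1).
PAF = (0.12309 − 0.116) / 0.12309 ≈ 0.0576

PAF ≈ 0.058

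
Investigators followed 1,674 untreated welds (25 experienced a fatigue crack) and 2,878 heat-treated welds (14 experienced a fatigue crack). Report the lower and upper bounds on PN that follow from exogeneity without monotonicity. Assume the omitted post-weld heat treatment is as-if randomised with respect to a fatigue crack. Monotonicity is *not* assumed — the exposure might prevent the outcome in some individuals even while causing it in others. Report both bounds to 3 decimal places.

p₁ = P(outcome | exposed) = 25/1674 = 0.014934
p₀ = P(outcome | unexposed) = 14/2878 = 0.0048645
Under exogeneity alone the bounds on PN are max{0,(p₁−p₀)/p₁} ≤ PN ≤ min{1,(1−p₀)/p₁}.
  lower = (p₁ − p₀)/p₁ = 0.01007 / 0.014934 ≈ 0.6743
  upper = min{1, (1 − p₀)/p₁} = 0.99514 / 0.014934 ≈ 66.6343 → capped at 1

0.674 ≤ PN ≤ 1.000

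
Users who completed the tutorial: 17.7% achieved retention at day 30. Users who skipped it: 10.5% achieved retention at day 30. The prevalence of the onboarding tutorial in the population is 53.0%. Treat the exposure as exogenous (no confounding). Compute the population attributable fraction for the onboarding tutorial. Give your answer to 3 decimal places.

PAF ≈ 0.267

p₁ = 0.177, p₀ = 0.105.
Overall risk P(Y=1) = π·p₁ + (1−π)·p₀ = 0.53×0.177 + 0.47×0.105 = 0.14316.
Under exogeneity, PAF = [P(Y=1) − p₀] / P(Y=1).
PAF = (0.14316 − 0.105) / 0.14316 ≈ 0.2666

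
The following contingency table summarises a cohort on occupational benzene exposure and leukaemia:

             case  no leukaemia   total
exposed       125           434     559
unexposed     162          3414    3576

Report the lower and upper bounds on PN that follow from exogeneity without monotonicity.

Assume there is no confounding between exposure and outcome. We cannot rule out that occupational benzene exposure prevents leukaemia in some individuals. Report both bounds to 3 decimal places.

p₁ = P(outcome | exposed) = 125/559 = 0.22361
p₀ = P(outcome | unexposed) = 162/3576 = 0.045302
Under exogeneity alone the bounds on PN are max{0,(p₁−p₀)/p₁} ≤ PN ≤ min{1,(1−p₀)/p₁}.
  lower = (p₁ − p₀)/p₁ = 0.17831 / 0.22361 ≈ 0.7974
  upper = min{1, (1 − p₀)/p₁} = 0.9547 / 0.22361 ≈ 4.2694 → capped at 1

0.797 ≤ PN ≤ 1.000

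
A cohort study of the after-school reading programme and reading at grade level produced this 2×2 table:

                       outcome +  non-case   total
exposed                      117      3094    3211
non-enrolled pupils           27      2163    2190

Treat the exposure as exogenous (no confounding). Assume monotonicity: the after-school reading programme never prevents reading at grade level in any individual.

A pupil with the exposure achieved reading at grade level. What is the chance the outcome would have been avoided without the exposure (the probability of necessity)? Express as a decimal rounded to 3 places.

PN ≈ 0.662

p₁ = P(outcome | exposed) = 117/3211 = 0.036437
p₀ = P(outcome | unexposed) = 27/2190 = 0.012329
Under exogeneity and monotonicity, PN = (p₁ − p₀)/p₁.
PN = (0.036437 − 0.012329) / 0.036437 ≈ 0.6616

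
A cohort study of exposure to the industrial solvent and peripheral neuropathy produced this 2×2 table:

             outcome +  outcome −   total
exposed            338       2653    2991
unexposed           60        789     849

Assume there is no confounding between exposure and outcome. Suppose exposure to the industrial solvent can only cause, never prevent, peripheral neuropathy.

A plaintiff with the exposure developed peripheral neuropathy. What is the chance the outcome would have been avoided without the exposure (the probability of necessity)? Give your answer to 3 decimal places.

p₁ = P(outcome | exposed) = 338/2991 = 0.11301
p₀ = P(outcome | unexposed) = 60/849 = 0.070671
Under exogeneity and monotonicity, PN = (p₁ − p₀)/p₁.
PN = (0.11301 − 0.070671) / 0.11301 ≈ 0.3746

PN ≈ 0.375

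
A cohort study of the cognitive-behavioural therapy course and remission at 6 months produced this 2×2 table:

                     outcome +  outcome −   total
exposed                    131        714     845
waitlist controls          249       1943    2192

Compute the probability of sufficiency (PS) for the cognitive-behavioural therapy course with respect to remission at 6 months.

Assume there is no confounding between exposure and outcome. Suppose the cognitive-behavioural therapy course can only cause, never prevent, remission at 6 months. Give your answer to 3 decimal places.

p₁ = P(outcome | exposed) = 131/845 = 0.15503
p₀ = P(outcome | unexposed) = 249/2192 = 0.11359
Under exogeneity and monotonicity, PS = (p₁ − p₀) / (1 − p₀).
PS = (0.15503 − 0.11359) / (1 − 0.11359) = 0.041435 / 0.88641 ≈ 0.0467

PS ≈ 0.047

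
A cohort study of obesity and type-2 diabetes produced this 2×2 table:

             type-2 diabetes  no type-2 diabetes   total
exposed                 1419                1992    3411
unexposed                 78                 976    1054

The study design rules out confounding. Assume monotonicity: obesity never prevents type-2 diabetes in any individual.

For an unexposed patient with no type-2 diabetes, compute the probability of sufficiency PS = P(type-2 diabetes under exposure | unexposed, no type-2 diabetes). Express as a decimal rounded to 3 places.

p₁ = P(outcome | exposed) = 1419/3411 = 0.41601
p₀ = P(outcome | unexposed) = 78/1054 = 0.074004
Under exogeneity and monotonicity, PS = (p₁ − p₀)/(1 − p₀).
PS = (0.41601 − 0.074004) / 0.926 ≈ 0.3693

PS ≈ 0.369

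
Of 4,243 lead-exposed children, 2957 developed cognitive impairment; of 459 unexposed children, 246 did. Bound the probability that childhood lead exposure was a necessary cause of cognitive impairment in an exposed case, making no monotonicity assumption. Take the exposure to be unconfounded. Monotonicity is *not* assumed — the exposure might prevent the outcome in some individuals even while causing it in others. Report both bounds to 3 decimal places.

0.231 ≤ PN ≤ 0.666

p₁ = P(outcome | exposed) = 2957/4243 = 0.69691
p₀ = P(outcome | unexposed) = 246/459 = 0.53595
Under exogeneity alone the bounds on PN are max{0,(p₁−p₀)/p₁} ≤ PN ≤ min{1,(1−p₀)/p₁}.
  lower = (p₁ − p₀)/p₁ = 0.16096 / 0.69691 ≈ 0.2310
  upper = min{1, (1 − p₀)/p₁} = 0.46405 / 0.69691 ≈ 0.6659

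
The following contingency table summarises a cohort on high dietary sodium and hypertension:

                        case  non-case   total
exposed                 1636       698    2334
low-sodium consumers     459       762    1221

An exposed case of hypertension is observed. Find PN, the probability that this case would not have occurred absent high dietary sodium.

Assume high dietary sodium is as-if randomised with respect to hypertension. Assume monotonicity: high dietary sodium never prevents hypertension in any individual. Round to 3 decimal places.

PN ≈ 0.464

p₁ = P(outcome | exposed) = 1636/2334 = 0.70094
p₀ = P(outcome | unexposed) = 459/1221 = 0.37592
Under exogeneity and monotonicity, PN = (p₁ − p₀)/p₁.
PN = (0.70094 − 0.37592) / 0.70094 ≈ 0.4637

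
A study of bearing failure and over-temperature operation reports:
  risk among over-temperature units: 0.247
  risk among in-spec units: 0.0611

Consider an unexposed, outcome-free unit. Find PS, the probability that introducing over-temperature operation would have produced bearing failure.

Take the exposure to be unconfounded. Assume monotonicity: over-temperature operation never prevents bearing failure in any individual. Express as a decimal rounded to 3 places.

PS ≈ 0.198

Let p₁ = 0.247, p₀ = 0.0611.
Under exogeneity and monotonicity, PS = (p₁ − p₀) / (1 − p₀).
PS = (0.247 − 0.0611) / (1 − 0.0611) = 0.1859 / 0.9389 ≈ 0.1980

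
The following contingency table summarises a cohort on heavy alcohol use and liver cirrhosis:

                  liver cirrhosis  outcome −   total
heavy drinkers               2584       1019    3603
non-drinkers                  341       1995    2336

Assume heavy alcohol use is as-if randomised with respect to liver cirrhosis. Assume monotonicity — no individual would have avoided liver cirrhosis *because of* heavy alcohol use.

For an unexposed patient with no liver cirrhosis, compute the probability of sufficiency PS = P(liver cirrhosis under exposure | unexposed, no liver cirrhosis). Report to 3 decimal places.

PS ≈ 0.669

p₁ = P(outcome | exposed) = 2584/3603 = 0.71718
p₀ = P(outcome | unexposed) = 341/2336 = 0.14598
Under exogeneity and monotonicity, PS = (p₁ − p₀)/(1 − p₀).
PS = (0.71718 − 0.14598) / 0.85402 ≈ 0.6688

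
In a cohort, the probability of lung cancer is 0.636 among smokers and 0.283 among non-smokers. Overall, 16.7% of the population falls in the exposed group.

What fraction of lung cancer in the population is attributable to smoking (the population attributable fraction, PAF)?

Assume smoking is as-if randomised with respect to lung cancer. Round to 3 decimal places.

PAF ≈ 0.172

Let p₁ = 0.636, p₀ = 0.283.
Overall risk P(Y=1) = π·p₁ + (1−π)·p₀ = 0.167×0.636 + 0.833×0.283 = 0.34195.
Under exogeneity, PAF = [P(Y=1) − p₀] / P(Y=1).
PAF = (0.34195 − 0.283) / 0.34195 ≈ 0.1724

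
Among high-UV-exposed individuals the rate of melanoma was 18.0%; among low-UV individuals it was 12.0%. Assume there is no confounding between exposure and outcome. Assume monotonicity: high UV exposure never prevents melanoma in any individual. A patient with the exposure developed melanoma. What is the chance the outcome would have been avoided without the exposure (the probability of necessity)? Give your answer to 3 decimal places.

PN ≈ 0.333

p₁ = 0.18, p₀ = 0.12.
Under exogeneity and monotonicity, PN = (p₁ − p₀) / p₁.
PN = (0.18 − 0.12) / 0.18 = 0.06 / 0.18 ≈ 0.3333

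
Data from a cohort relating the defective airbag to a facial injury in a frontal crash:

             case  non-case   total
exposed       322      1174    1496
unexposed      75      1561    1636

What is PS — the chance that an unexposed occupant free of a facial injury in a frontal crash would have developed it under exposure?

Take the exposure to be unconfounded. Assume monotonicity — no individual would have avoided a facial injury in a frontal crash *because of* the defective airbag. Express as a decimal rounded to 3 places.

PS ≈ 0.178

p₁ = P(outcome | exposed) = 322/1496 = 0.21524
p₀ = P(outcome | unexposed) = 75/1636 = 0.045844
Under exogeneity and monotonicity, PS = (p₁ − p₀)/(1 − p₀).
PS = (0.21524 − 0.045844) / 0.95416 ≈ 0.1775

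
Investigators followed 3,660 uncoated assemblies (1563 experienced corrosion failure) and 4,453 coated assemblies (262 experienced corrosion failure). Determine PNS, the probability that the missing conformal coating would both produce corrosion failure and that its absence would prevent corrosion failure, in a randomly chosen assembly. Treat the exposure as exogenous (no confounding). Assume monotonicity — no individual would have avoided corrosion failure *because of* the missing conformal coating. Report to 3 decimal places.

PNS ≈ 0.368

p₁ = P(outcome | exposed) = 1563/3660 = 0.42705
p₀ = P(outcome | unexposed) = 262/4453 = 0.058837
Under exogeneity and monotonicity, PNS = p₁ − p₀.
PNS = 0.42705 − 0.058837 = 0.36821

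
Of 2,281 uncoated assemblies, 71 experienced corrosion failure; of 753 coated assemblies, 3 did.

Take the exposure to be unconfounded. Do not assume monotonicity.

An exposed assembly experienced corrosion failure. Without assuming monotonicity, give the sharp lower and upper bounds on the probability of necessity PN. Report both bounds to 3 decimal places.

0.872 ≤ PN ≤ 1.000

p₁ = P(outcome | exposed) = 71/2281 = 0.031127
p₀ = P(outcome | unexposed) = 3/753 = 0.0039841
Under exogeneity alone the bounds on PN are max{0,(p₁−p₀)/p₁} ≤ PN ≤ min{1,(1−p₀)/p₁}.
  lower = (p₁ − p₀)/p₁ = 0.027143 / 0.031127 ≈ 0.8720
  upper = min{1, (1 − p₀)/p₁} = 0.99602 / 0.031127 ≈ 31.9988 → capped at 1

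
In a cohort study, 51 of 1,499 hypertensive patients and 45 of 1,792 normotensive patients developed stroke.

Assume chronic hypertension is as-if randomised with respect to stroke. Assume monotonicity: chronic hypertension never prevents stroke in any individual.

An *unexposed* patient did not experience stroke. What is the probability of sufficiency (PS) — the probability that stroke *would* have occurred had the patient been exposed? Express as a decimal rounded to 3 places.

PS ≈ 0.009

p₁ = P(outcome | exposed) = 51/1499 = 0.034023
p₀ = P(outcome | unexposed) = 45/1792 = 0.025112
Under exogeneity and monotonicity, PS = (p₁ − p₀) / (1 − p₀).
PS = (0.034023 − 0.025112) / (1 − 0.025112) = 0.0089111 / 0.97489 ≈ 0.0091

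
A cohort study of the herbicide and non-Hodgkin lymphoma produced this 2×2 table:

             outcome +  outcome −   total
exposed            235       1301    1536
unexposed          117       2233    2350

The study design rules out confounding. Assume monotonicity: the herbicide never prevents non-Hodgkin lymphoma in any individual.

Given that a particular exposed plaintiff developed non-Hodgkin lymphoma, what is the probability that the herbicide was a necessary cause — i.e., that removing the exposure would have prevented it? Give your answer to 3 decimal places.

p₁ = P(outcome | exposed) = 235/1536 = 0.15299
p₀ = P(outcome | unexposed) = 117/2350 = 0.049787
Under exogeneity and monotonicity, PN = (p₁ − p₀) / p₁.
PN = (0.15299 − 0.049787) / 0.15299 = 0.10321 / 0.15299 ≈ 0.6746

PN ≈ 0.675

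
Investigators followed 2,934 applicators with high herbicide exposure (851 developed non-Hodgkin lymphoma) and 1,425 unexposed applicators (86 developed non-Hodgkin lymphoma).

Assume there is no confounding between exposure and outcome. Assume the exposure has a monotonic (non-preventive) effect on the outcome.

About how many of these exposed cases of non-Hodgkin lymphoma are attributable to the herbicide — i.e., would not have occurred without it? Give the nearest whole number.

about 674 cases

p₁ = P(outcome | exposed) = 851/2934 = 0.29005
p₀ = P(outcome | unexposed) = 86/1425 = 0.060351
PN = (p₁ − p₀)/p₁ = (0.29005 − 0.060351) / 0.29005 ≈ 0.79193.
Attributable cases ≈ PN × (exposed cases) = 0.79193 × 851 ≈ 673.93.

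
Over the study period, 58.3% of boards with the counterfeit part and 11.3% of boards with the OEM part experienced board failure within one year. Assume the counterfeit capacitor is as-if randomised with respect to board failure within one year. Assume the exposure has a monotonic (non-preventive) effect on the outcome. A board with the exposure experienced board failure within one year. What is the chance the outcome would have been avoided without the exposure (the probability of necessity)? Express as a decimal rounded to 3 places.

p₁ = 0.583, p₀ = 0.113.
Under exogeneity and monotonicity, PN = (p₁ − p₀) / p₁.
PN = (0.583 − 0.113) / 0.583 = 0.47 / 0.583 ≈ 0.8062

PN ≈ 0.806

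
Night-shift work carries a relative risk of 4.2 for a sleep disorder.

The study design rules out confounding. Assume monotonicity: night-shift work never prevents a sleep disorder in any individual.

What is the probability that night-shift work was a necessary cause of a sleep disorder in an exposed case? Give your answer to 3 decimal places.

Under exogeneity and monotonicity, PN = (RR − 1) / RR = 1 − 1/RR.
PN = (4.2 − 1) / 4.2 = 3.2 / 4.2 ≈ 0.7619

PN ≈ 0.762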